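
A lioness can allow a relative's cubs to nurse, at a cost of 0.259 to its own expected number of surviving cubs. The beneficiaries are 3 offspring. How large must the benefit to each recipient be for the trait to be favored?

0.1727

r to an offspring = 1/2 (one parent–offspring link: r = (1/2)^1 = 1/2).
Hamilton's rule with n recipients of equal r: n·r·B > C, so B > C/(n·r) = 0.259/(3·0.5) = 0.1727.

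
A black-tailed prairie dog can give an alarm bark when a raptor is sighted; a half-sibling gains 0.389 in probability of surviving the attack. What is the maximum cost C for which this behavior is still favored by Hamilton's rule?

r to a half-sibling = 0.25 (half-sibs share one parent — one path of length 2: r = (1/2)^2 = 1/4).
Hamilton's rule: n·r·B > C, so the trait is favored while C < n·r·B = 1·0.25·0.389 = 0.09725.

0.09725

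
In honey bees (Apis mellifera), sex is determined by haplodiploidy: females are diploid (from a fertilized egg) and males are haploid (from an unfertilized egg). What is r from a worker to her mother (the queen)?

0.5

One meiotic link between diploid queen and diploid daughter: r = 1/2.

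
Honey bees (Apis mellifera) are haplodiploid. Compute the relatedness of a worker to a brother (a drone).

Her haploid brother carries none of their father's genes and a random half of their mother's genome; that half matches the maternal half of her own genome with probability 1/2: r = 1/2 · 1/2 = 1/4.

0.25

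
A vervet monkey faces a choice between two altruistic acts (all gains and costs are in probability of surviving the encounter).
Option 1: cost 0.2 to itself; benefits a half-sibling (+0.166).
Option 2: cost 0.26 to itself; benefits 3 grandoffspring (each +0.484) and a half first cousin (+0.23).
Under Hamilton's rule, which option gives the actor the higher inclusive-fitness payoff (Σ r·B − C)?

Option 1: r to a half-sibling = 0.25.
Option 1: Σ r·B − C = (1·0.25·0.166) − 0.2 = -0.1585.
Option 2: r to a grandoffspring = 0.25.
Option 2: r to a half first cousin = 0.0625.
Option 2: Σ r·B − C = (3·0.25·0.484 + 1·0.0625·0.23) − 0.26 = 0.117375.
Option 2 has the higher net inclusive-fitness payoff.

Option 2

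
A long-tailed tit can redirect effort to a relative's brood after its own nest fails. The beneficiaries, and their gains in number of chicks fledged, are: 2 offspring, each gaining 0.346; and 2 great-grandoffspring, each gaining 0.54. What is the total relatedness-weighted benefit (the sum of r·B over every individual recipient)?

0.481

r to an offspring = 0.5 (one parent–offspring link: r = (1/2)^1 = 1/2).
r to a great-grandoffspring = 1/8 (three parent–offspring links: r = (1/2)^3 = 1/8).
Summing one r·B term per recipient: 2·0.5·0.346 + 2·0.125·0.54 = 0.481.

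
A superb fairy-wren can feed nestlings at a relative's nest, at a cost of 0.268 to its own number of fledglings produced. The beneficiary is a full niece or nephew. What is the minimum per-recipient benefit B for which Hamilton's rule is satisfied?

1.072

r to a full niece or nephew = 0.25 (full aunt/uncle↔niece/nephew: two paths of length 3 through the shared grandparent pair: r = 2·(1/2)^3 = 1/4).
Hamilton's rule with n recipients of equal r: n·r·B > C, so B > C/(n·r) = 0.268/(1·0.25) = 1.072.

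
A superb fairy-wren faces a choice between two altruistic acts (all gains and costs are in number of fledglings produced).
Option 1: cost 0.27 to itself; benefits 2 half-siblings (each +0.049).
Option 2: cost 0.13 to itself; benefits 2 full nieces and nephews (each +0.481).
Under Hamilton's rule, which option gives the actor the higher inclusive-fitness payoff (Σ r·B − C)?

Option 1: r to a half-sibling = 0.25.
Option 1: Σ r·B − C = (2·0.25·0.049) − 0.27 = -0.2455.
Option 2: r to a full niece or nephew = 0.25.
Option 2: Σ r·B − C = (2·0.25·0.481) − 0.13 = 0.1105.
Option 2 has the higher net inclusive-fitness payoff.

Option 2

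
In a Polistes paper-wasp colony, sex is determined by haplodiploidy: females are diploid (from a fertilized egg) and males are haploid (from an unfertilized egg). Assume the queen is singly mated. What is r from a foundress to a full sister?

Haplodiploid full sisters inherit their father's entire haploid genome identically (contributing 1/2) and on average half of their mother's contribution (1/2 · 1/2 = 1/4); r = 1/2 + 1/4 = 3/4.

0.75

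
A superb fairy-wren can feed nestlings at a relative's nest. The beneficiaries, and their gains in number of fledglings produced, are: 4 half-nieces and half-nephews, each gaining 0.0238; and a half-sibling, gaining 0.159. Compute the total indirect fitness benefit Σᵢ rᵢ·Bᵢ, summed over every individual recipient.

r to a half-niece or half-nephew = 1/8 (half-aunt/uncle↔niece/nephew: one path of length 3: r = (1/2)^3 = 1/8).
r to a half-sibling = 0.25 (half-sibs share one parent — one path of length 2: r = (1/2)^2 = 1/4).
Summing one r·B term per recipient: 4·0.125·0.0238 + 1·0.25·0.159 = 0.05165.

0.05165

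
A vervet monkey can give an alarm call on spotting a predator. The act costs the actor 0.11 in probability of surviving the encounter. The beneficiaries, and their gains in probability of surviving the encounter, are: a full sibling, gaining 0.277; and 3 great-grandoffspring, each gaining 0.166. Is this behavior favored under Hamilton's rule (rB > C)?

Yes

Hamilton's rule: the trait is favored when the sum of r·B over every recipient exceeds the actor's cost C.
r to a full sibling = 1/2 (full sibs share both parents — two paths of length 2: r = 2·(1/2)^2 = 1/2).
r to a great-grandoffspring = 1/8 (three parent–offspring links: r = (1/2)^3 = 1/8).
Summing one r·B term per recipient: 1·0.5·0.277 + 3·0.125·0.166 = 0.20075.
0.20075 > 0.11: the indirect benefit exceeds the cost.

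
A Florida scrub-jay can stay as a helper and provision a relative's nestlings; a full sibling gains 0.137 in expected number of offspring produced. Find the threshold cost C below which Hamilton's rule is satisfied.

r to a full sibling = 0.5 (full sibs share both parents — two paths of length 2: r = 2·(1/2)^2 = 1/2).
Hamilton's rule: n·r·B > C, so the trait is favored while C < n·r·B = 1·0.5·0.137 = 0.0685.

0.0685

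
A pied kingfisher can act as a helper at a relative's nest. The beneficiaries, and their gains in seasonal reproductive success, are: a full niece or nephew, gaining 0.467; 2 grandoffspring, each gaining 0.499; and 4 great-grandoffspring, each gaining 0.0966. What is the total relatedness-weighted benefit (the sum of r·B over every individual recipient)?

0.41455

r to a full niece or nephew = 1/4 (full aunt/uncle↔niece/nephew: two paths of length 3 through the shared grandparent pair: r = 2·(1/2)^3 = 1/4).
r to a grandoffspring = 0.25 (two parent–offspring links: r = (1/2)^2 = 1/4).
r to a great-grandoffspring = 0.125 (three parent–offspring links: r = (1/2)^3 = 1/8).
Summing one r·B term per recipient: 1·0.25·0.467 + 2·0.25·0.499 + 4·0.125·0.0966 = 0.41455.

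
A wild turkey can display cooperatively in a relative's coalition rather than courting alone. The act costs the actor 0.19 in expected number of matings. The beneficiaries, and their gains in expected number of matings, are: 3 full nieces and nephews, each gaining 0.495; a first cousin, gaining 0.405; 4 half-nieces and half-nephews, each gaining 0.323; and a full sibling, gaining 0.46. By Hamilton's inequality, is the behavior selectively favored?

Hamilton's rule: the trait is favored when the sum of r·B over every recipient exceeds the actor's cost C.
r to a full niece or nephew = 0.25 (full aunt/uncle↔niece/nephew: two paths of length 3 through the shared grandparent pair: r = 2·(1/2)^3 = 1/4).
r to a first cousin = 1/8 (first cousins share one grandparent pair — two paths of length 4: r = 2·(1/2)^4 = 1/8).
r to a half-niece or half-nephew = 1/8 (half-aunt/uncle↔niece/nephew: one path of length 3: r = (1/2)^3 = 1/8).
r to a full sibling = 1/2 (full sibs share both parents — two paths of length 2: r = 2·(1/2)^2 = 1/2).
Summing one r·B term per recipient: 3·0.25·0.495 + 1·0.125·0.405 + 4·0.125·0.323 + 1·0.5·0.46 = 0.813375.
0.813375 > 0.19: the indirect benefit exceeds the cost.

Yes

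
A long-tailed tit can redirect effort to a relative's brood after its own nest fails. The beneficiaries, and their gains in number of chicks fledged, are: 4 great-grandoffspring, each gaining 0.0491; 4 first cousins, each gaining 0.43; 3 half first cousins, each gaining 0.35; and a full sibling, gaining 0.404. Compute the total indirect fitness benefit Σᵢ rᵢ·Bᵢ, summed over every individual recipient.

r to a great-grandoffspring = 1/8 (three parent–offspring links: r = (1/2)^3 = 1/8).
r to a first cousin = 1/8 (first cousins share one grandparent pair — two paths of length 4: r = 2·(1/2)^4 = 1/8).
r to a half first cousin = 0.0625 (half first cousins share one grandparent — one path of length 4: r = (1/2)^4 = 1/16).
r to a full sibling = 0.5 (full sibs share both parents — two paths of length 2: r = 2·(1/2)^2 = 1/2).
Summing one r·B term per recipient: 4·0.125·0.0491 + 4·0.125·0.43 + 3·0.0625·0.35 + 1·0.5·0.404 = 0.507175.

0.507175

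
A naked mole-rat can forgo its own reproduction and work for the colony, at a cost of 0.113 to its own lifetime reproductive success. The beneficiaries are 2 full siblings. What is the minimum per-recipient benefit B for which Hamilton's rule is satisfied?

0.113

r to a full sibling = 1/2 (full sibs share both parents — two paths of length 2: r = 2·(1/2)^2 = 1/2).
Hamilton's rule with n recipients of equal r: n·r·B > C, so B > C/(n·r) = 0.113/(2·0.5) = 0.113.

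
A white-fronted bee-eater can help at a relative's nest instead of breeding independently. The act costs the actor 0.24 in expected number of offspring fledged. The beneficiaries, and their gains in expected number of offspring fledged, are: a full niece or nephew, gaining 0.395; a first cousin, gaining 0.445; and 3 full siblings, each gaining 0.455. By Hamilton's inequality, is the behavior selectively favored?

Hamilton's rule: the trait is favored when the sum of r·B over every recipient exceeds the actor's cost C.
r to a full niece or nephew = 1/4 (full aunt/uncle↔niece/nephew: two paths of length 3 through the shared grandparent pair: r = 2·(1/2)^3 = 1/4).
r to a first cousin = 1/8 (first cousins share one grandparent pair — two paths of length 4: r = 2·(1/2)^4 = 1/8).
r to a full sibling = 0.5 (full sibs share both parents — two paths of length 2: r = 2·(1/2)^2 = 1/2).
Summing one r·B term per recipient: 1·0.25·0.395 + 1·0.125·0.445 + 3·0.5·0.455 = 0.836875.
0.836875 > 0.24: the indirect benefit exceeds the cost.

Yes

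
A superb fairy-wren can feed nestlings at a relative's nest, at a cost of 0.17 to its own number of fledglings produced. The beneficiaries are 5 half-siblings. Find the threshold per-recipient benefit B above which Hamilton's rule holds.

0.136

r to a half-sibling = 1/4 (half-sibs share one parent — one path of length 2: r = (1/2)^2 = 1/4).
Hamilton's rule with n recipients of equal r: n·r·B > C, so B > C/(n·r) = 0.17/(5·0.25) = 0.136.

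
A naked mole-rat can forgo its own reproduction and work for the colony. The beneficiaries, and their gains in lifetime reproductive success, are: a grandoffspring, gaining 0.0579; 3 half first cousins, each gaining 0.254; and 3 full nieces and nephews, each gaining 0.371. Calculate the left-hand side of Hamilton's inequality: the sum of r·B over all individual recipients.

0.34035

r to a grandoffspring = 0.25 (two parent–offspring links: r = (1/2)^2 = 1/4).
r to a half first cousin = 0.0625 (half first cousins share one grandparent — one path of length 4: r = (1/2)^4 = 1/16).
r to a full niece or nephew = 1/4 (full aunt/uncle↔niece/nephew: two paths of length 3 through the shared grandparent pair: r = 2·(1/2)^3 = 1/4).
Summing one r·B term per recipient: 1·0.25·0.0579 + 3·0.0625·0.254 + 3·0.25·0.371 = 0.34035.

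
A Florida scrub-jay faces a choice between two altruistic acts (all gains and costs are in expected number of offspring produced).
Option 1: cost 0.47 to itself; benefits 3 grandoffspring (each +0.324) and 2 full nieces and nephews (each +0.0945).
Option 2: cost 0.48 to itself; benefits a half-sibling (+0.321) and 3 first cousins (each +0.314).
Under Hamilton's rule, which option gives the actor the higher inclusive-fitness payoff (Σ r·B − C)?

Option 1

Option 1: r to a grandoffspring = 0.25.
Option 1: r to a full niece or nephew = 0.25.
Option 1: Σ r·B − C = (3·0.25·0.324 + 2·0.25·0.0945) − 0.47 = -0.17975.
Option 2: r to a half-sibling = 0.25.
Option 2: r to a first cousin = 0.125.
Option 2: Σ r·B − C = (1·0.25·0.321 + 3·0.125·0.314) − 0.48 = -0.282.
Option 1 has the higher net inclusive-fitness payoff.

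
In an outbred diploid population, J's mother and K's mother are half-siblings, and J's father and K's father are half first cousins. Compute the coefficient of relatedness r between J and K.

Relatedness sums over independent paths through distinct common ancestors.
J and K are related in two ways: half first cousins through their mothers (r = 1/16) and half second cousins through their fathers (r = 1/64).
r = 1/16 + 1/64 = 5/64 = 0.078125.

0.078125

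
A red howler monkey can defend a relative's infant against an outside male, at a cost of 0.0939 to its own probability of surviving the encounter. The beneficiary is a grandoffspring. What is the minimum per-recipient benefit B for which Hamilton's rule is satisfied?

0.3756

r to a grandoffspring = 0.25 (two parent–offspring links: r = (1/2)^2 = 1/4).
Hamilton's rule with n recipients of equal r: n·r·B > C, so B > C/(n·r) = 0.0939/(1·0.25) = 0.3756.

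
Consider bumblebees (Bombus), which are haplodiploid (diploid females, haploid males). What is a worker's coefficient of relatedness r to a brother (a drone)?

0.25

Her haploid brother carries none of their father's genes and a random half of their mother's genome; that half matches the maternal half of her own genome with probability 1/2: r = 1/2 · 1/2 = 1/4.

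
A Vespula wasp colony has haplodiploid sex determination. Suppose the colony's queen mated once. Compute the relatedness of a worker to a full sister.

Haplodiploid full sisters inherit their father's entire haploid genome identically (contributing 1/2) and on average half of their mother's contribution (1/2 · 1/2 = 1/4); r = 1/2 + 1/4 = 3/4.

0.75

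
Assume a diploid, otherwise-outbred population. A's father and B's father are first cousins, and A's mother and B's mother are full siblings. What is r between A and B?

Independent pedigree routes through distinct common ancestors add.
A and B are related in two ways: second cousins through their fathers (r = 1/32) and first cousins through their mothers (r = 1/8).
r = 1/32 + 1/8 = 0.15625.

0.15625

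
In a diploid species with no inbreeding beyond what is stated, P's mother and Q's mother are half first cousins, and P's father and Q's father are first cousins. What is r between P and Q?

Relatedness sums over independent paths through distinct common ancestors.
P and Q are related in two ways: half second cousins through their mothers (r = 1/64) and second cousins through their fathers (r = 1/32).
r = 1/64 + 1/32 = 3/64 = 0.046875.

0.046875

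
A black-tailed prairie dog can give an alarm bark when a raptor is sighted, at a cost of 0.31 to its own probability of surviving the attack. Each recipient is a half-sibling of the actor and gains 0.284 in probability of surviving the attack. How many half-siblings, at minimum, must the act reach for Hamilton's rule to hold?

r to a half-sibling = 1/4 (half-sibs share one parent — one path of length 2: r = (1/2)^2 = 1/4).
Hamilton's rule: n·r·B > C  ⇒  n > C/(r·B) = 0.31/(0.25·0.284) = 4.366.
The smallest integer exceeding 4.366 is 5.

5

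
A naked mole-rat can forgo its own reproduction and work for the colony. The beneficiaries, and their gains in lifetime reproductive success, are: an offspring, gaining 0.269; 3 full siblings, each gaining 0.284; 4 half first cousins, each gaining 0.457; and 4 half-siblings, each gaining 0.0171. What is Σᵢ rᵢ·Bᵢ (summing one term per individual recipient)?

0.69185

r to an offspring = 1/2 (one parent–offspring link: r = (1/2)^1 = 1/2).
r to a full sibling = 0.5 (full sibs share both parents — two paths of length 2: r = 2·(1/2)^2 = 1/2).
r to a half first cousin = 0.0625 (half first cousins share one grandparent — one path of length 4: r = (1/2)^4 = 1/16).
r to a half-sibling = 0.25 (half-sibs share one parent — one path of length 2: r = (1/2)^2 = 1/4).
Summing one r·B term per recipient: 1·0.5·0.269 + 3·0.5·0.284 + 4·0.0625·0.457 + 4·0.25·0.0171 = 0.69185.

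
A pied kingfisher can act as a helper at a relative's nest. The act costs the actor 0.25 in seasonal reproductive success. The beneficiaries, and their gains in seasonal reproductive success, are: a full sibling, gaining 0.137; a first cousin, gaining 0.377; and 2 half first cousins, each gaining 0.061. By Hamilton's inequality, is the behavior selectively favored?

Hamilton's rule: the trait is favored when the sum of r·B over every recipient exceeds the actor's cost C.
r to a full sibling = 0.5 (full sibs share both parents — two paths of length 2: r = 2·(1/2)^2 = 1/2).
r to a first cousin = 0.125 (first cousins share one grandparent pair — two paths of length 4: r = 2·(1/2)^4 = 1/8).
r to a half first cousin = 1/16 (half first cousins share one grandparent — one path of length 4: r = (1/2)^4 = 1/16).
Summing one r·B term per recipient: 1·0.5·0.137 + 1·0.125·0.377 + 2·0.0625·0.061 = 0.12325.
0.12325 < 0.25: the indirect benefit is less than the cost.

No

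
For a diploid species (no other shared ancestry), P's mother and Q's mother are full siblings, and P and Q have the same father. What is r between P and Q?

Wright's path rule: contributions from independent ancestry routes add.
P and Q are related in two ways: first cousins through their mothers (r = 1/8) and half-sibs through their shared father (r = 1/4).
r = 1/8 + 1/4 = 3/8 = 0.375.

0.375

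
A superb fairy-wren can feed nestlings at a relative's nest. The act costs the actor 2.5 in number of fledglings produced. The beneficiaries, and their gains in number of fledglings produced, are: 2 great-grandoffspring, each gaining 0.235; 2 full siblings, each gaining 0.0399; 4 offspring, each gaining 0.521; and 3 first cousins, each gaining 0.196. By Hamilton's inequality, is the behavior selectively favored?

Hamilton's rule: the trait is favored when the sum of r·B over every recipient exceeds the actor's cost C.
r to a great-grandoffspring = 0.125 (three parent–offspring links: r = (1/2)^3 = 1/8).
r to a full sibling = 0.5 (full sibs share both parents — two paths of length 2: r = 2·(1/2)^2 = 1/2).
r to an offspring = 1/2 (one parent–offspring link: r = (1/2)^1 = 1/2).
r to a first cousin = 1/8 (first cousins share one grandparent pair — two paths of length 4: r = 2·(1/2)^4 = 1/8).
Summing one r·B term per recipient: 2·0.125·0.235 + 2·0.5·0.0399 + 4·0.5·0.521 + 3·0.125·0.196 = 1.21415.
1.21415 < 2.5: the indirect benefit is less than the cost.

No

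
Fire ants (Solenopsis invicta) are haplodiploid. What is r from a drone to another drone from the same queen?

0.5

Haploid brothers each carry a random half of the queen's diploid genome, so on average they share half: r = 1/2.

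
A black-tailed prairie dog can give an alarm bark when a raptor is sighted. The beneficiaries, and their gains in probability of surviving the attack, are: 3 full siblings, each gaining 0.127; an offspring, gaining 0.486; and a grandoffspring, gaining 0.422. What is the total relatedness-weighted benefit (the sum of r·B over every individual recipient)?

0.539

r to a full sibling = 0.5 (full sibs share both parents — two paths of length 2: r = 2·(1/2)^2 = 1/2).
r to an offspring = 1/2 (one parent–offspring link: r = (1/2)^1 = 1/2).
r to a grandoffspring = 0.25 (two parent–offspring links: r = (1/2)^2 = 1/4).
Summing one r·B term per recipient: 3·0.5·0.127 + 1·0.5·0.486 + 1·0.25·0.422 = 0.539.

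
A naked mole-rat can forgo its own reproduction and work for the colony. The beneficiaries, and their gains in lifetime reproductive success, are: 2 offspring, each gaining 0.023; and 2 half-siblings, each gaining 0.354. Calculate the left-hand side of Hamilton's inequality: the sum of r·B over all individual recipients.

r to an offspring = 0.5 (one parent–offspring link: r = (1/2)^1 = 1/2).
r to a half-sibling = 0.25 (half-sibs share one parent — one path of length 2: r = (1/2)^2 = 1/4).
Summing one r·B term per recipient: 2·0.5·0.023 + 2·0.25·0.354 = 0.2.

0.2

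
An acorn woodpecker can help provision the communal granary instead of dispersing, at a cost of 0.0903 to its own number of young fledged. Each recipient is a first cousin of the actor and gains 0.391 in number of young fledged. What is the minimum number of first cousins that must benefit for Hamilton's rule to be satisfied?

2

r to a first cousin = 1/8 (first cousins share one grandparent pair — two paths of length 4: r = 2·(1/2)^4 = 1/8).
Hamilton's rule: n·r·B > C  ⇒  n > C/(r·B) = 0.0903/(0.125·0.391) = 1.848.
The smallest integer exceeding 1.848 is 2.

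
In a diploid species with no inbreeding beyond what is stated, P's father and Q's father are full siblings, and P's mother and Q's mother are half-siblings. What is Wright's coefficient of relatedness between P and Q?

0.1875

Relatedness sums over independent paths through distinct common ancestors.
P and Q are related in two ways: first cousins through their fathers (r = 1/8) and half first cousins through their mothers (r = 1/16).
r = 1/8 + 1/16 = 0.1875.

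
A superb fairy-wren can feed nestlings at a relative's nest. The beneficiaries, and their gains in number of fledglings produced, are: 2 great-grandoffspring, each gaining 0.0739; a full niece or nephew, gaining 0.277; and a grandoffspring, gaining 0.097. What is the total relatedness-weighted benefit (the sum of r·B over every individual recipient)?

0.111975

r to a great-grandoffspring = 0.125 (three parent–offspring links: r = (1/2)^3 = 1/8).
r to a full niece or nephew = 1/4 (full aunt/uncle↔niece/nephew: two paths of length 3 through the shared grandparent pair: r = 2·(1/2)^3 = 1/4).
r to a grandoffspring = 1/4 (two parent–offspring links: r = (1/2)^2 = 1/4).
Summing one r·B term per recipient: 2·0.125·0.0739 + 1·0.25·0.277 + 1·0.25·0.097 = 0.111975.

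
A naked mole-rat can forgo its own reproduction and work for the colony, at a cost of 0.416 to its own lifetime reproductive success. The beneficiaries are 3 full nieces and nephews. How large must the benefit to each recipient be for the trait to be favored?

0.5547

r to a full niece or nephew = 1/4 (full aunt/uncle↔niece/nephew: two paths of length 3 through the shared grandparent pair: r = 2·(1/2)^3 = 1/4).
Hamilton's rule with n recipients of equal r: n·r·B > C, so B > C/(n·r) = 0.416/(3·0.25) = 0.5547.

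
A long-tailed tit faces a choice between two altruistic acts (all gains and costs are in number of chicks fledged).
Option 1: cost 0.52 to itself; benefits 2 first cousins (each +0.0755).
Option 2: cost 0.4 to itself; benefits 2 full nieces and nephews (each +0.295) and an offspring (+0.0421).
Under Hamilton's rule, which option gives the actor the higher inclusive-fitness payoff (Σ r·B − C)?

Option 2

Option 1: r to a first cousin = 0.125.
Option 1: Σ r·B − C = (2·0.125·0.0755) − 0.52 = -0.501125.
Option 2: r to a full niece or nephew = 0.25.
Option 2: r to an offspring = 0.5.
Option 2: Σ r·B − C = (2·0.25·0.295 + 1·0.5·0.0421) − 0.4 = -0.23145.
Option 2 has the higher net inclusive-fitness payoff.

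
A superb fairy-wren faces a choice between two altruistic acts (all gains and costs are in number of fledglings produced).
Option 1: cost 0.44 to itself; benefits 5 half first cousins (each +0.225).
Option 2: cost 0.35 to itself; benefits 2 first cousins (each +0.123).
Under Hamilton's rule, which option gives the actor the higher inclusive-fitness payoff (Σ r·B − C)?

Option 1: r to a half first cousin = 0.0625.
Option 1: Σ r·B − C = (5·0.0625·0.225) − 0.44 = -0.3696875.
Option 2: r to a first cousin = 0.125.
Option 2: Σ r·B − C = (2·0.125·0.123) − 0.35 = -0.31925.
Option 2 has the higher net inclusive-fitness payoff.

Option 2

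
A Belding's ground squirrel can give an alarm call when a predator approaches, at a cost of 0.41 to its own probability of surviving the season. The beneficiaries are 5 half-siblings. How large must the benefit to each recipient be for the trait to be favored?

r to a half-sibling = 1/4 (half-sibs share one parent — one path of length 2: r = (1/2)^2 = 1/4).
Hamilton's rule with n recipients of equal r: n·r·B > C, so B > C/(n·r) = 0.41/(5·0.25) = 0.328.

0.328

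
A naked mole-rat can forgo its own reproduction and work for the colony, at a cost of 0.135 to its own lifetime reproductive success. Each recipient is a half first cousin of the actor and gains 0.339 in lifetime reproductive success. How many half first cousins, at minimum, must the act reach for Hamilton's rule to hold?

r to a half first cousin = 1/16 (half first cousins share one grandparent — one path of length 4: r = (1/2)^4 = 1/16).
Hamilton's rule: n·r·B > C  ⇒  n > C/(r·B) = 0.135/(0.0625·0.339) = 6.372.
The smallest integer exceeding 6.372 is 7.

7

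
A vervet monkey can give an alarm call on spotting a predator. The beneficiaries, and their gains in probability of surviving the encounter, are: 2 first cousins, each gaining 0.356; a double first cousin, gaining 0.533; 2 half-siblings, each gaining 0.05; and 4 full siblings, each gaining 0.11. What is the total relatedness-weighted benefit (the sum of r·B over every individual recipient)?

r to a first cousin = 0.125 (first cousins share one grandparent pair — two paths of length 4: r = 2·(1/2)^4 = 1/8).
r to a double first cousin = 0.25 (double first cousins share both grandparent pairs — four paths of length 4: r = 4·(1/2)^4 = 1/4).
r to a half-sibling = 1/4 (half-sibs share one parent — one path of length 2: r = (1/2)^2 = 1/4).
r to a full sibling = 0.5 (full sibs share both parents — two paths of length 2: r = 2·(1/2)^2 = 1/2).
Summing one r·B term per recipient: 2·0.125·0.356 + 1·0.25·0.533 + 2·0.25·0.05 + 4·0.5·0.11 = 0.46725.

0.46725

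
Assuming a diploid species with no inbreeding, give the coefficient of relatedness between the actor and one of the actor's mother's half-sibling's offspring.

0.0625

Each parent–offspring link contributes a factor of 1/2, and independent paths through distinct common ancestors add.
Half first cousins share one grandparent — one path of length 4: r = (1/2)^4 = 1/16.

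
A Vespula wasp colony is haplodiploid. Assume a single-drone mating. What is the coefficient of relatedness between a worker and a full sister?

Haplodiploid full sisters inherit their father's entire haploid genome identically (contributing 1/2) and on average half of their mother's contribution (1/2 · 1/2 = 1/4); r = 1/2 + 1/4 = 3/4.

0.75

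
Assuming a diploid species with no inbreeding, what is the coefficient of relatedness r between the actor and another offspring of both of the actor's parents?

Each parent–offspring link contributes a factor of 1/2, and independent paths through distinct common ancestors add.
Full sibs share both parents — two paths of length 2: r = 2·(1/2)^2 = 1/2.

0.5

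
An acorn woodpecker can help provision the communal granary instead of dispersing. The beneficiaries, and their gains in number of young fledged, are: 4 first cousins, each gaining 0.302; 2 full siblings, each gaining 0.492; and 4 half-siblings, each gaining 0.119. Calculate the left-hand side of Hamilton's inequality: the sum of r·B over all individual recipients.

0.762

r to a first cousin = 0.125 (first cousins share one grandparent pair — two paths of length 4: r = 2·(1/2)^4 = 1/8).
r to a full sibling = 1/2 (full sibs share both parents — two paths of length 2: r = 2·(1/2)^2 = 1/2).
r to a half-sibling = 1/4 (half-sibs share one parent — one path of length 2: r = (1/2)^2 = 1/4).
Summing one r·B term per recipient: 4·0.125·0.302 + 2·0.5·0.492 + 4·0.25·0.119 = 0.762.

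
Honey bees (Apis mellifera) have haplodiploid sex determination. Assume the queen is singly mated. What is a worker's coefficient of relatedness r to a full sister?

0.75

Haplodiploid full sisters inherit their father's entire haploid genome identically (contributing 1/2) and on average half of their mother's contribution (1/2 · 1/2 = 1/4); r = 1/2 + 1/4 = 3/4.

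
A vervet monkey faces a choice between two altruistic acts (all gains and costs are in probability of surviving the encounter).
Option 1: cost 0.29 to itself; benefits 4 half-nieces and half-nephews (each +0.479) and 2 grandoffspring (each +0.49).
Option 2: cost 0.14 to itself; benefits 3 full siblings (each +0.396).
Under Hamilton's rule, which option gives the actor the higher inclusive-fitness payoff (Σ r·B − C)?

Option 1: r to a half-niece or half-nephew = 0.125.
Option 1: r to a grandoffspring = 0.25.
Option 1: Σ r·B − C = (4·0.125·0.479 + 2·0.25·0.49) − 0.29 = 0.1945.
Option 2: r to a full sibling = 0.5.
Option 2: Σ r·B − C = (3·0.5·0.396) − 0.14 = 0.454.
Option 2 has the higher net inclusive-fitness payoff.

Option 2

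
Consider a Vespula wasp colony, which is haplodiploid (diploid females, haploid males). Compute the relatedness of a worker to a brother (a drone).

Her haploid brother carries none of their father's genes and a random half of their mother's genome; that half matches the maternal half of her own genome with probability 1/2: r = 1/2 · 1/2 = 1/4.

0.25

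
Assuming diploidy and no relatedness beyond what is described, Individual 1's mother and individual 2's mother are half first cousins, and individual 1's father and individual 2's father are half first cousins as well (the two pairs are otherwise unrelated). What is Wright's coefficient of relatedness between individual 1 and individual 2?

With two independent routes of shared ancestry, r is the sum of the two contributions.
Individual 1 and individual 2 are related in two ways: half second cousins through their mothers (r = 1/64) and half second cousins through their fathers (r = 1/64).
r = 1/64 + 1/64 = 0.03125.

0.03125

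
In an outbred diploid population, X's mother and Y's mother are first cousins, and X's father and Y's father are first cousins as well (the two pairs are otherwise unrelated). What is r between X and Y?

0.0625

Wright's path rule: contributions from independent ancestry routes add.
X and Y are related in two ways: second cousins through their mothers (r = 1/32) and second cousins through their fathers (r = 1/32).
r = 1/32 + 1/32 = 1/16 = 0.0625.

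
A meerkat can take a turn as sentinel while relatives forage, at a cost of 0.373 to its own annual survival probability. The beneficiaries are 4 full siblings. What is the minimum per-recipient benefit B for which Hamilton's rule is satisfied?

0.1865

r to a full sibling = 1/2 (full sibs share both parents — two paths of length 2: r = 2·(1/2)^2 = 1/2).
Hamilton's rule with n recipients of equal r: n·r·B > C, so B > C/(n·r) = 0.373/(4·0.5) = 0.1865.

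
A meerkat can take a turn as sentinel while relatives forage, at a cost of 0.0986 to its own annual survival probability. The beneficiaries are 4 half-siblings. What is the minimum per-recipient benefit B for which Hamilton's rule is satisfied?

0.0986

r to a half-sibling = 1/4 (half-sibs share one parent — one path of length 2: r = (1/2)^2 = 1/4).
Hamilton's rule with n recipients of equal r: n·r·B > C, so B > C/(n·r) = 0.0986/(4·0.25) = 0.0986.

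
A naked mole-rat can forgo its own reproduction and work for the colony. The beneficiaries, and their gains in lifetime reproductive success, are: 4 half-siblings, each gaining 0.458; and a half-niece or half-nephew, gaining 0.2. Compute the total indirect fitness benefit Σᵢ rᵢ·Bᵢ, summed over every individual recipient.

r to a half-sibling = 1/4 (half-sibs share one parent — one path of length 2: r = (1/2)^2 = 1/4).
r to a half-niece or half-nephew = 1/8 (half-aunt/uncle↔niece/nephew: one path of length 3: r = (1/2)^3 = 1/8).
Summing one r·B term per recipient: 4·0.25·0.458 + 1·0.125·0.2 = 0.483.

0.483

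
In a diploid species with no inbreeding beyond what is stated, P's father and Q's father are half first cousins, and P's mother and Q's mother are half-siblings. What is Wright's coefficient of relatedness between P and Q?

Relatedness sums over independent paths through distinct common ancestors.
P and Q are related in two ways: half second cousins through their fathers (r = 1/64) and half first cousins through their mothers (r = 1/16).
r = 1/64 + 1/16 = 0.078125.

0.078125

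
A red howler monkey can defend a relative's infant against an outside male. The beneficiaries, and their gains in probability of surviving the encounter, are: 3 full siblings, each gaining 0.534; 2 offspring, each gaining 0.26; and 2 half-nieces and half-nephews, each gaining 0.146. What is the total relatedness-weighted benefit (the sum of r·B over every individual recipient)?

1.0975

r to a full sibling = 1/2 (full sibs share both parents — two paths of length 2: r = 2·(1/2)^2 = 1/2).
r to an offspring = 1/2 (one parent–offspring link: r = (1/2)^1 = 1/2).
r to a half-niece or half-nephew = 0.125 (half-aunt/uncle↔niece/nephew: one path of length 3: r = (1/2)^3 = 1/8).
Summing one r·B term per recipient: 3·0.5·0.534 + 2·0.5·0.26 + 2·0.125·0.146 = 1.0975.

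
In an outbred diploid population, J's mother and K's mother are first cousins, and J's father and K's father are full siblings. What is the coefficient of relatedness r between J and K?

Wright's path rule: contributions from independent ancestry routes add.
J and K are related in two ways: second cousins through their mothers (r = 1/32) and first cousins through their fathers (r = 1/8).
r = 1/32 + 1/8 = 5/32 = 0.15625.

0.15625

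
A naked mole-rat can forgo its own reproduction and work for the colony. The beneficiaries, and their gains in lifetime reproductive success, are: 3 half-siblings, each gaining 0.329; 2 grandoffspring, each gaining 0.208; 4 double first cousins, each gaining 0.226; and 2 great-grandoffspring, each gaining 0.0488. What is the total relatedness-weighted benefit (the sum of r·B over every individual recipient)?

r to a half-sibling = 0.25 (half-sibs share one parent — one path of length 2: r = (1/2)^2 = 1/4).
r to a grandoffspring = 1/4 (two parent–offspring links: r = (1/2)^2 = 1/4).
r to a double first cousin = 1/4 (double first cousins share both grandparent pairs — four paths of length 4: r = 4·(1/2)^4 = 1/4).
r to a great-grandoffspring = 1/8 (three parent–offspring links: r = (1/2)^3 = 1/8).
Summing one r·B term per recipient: 3·0.25·0.329 + 2·0.25·0.208 + 4·0.25·0.226 + 2·0.125·0.0488 = 0.58895.

0.58895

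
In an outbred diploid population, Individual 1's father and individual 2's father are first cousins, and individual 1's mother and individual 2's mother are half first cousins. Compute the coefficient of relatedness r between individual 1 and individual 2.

0.046875

Wright's path rule: contributions from independent ancestry routes add.
Individual 1 and individual 2 are related in two ways: second cousins through their fathers (r = 1/32) and half second cousins through their mothers (r = 1/64).
r = 1/32 + 1/64 = 3/64 = 0.046875.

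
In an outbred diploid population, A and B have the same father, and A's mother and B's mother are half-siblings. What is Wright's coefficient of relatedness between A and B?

0.3125

With two independent routes of shared ancestry, r is the sum of the two contributions.
A and B are related in two ways: half-sibs through their shared father (r = 1/4) and half first cousins through their mothers (r = 1/16).
r = 1/4 + 1/16 = 5/16 = 0.3125.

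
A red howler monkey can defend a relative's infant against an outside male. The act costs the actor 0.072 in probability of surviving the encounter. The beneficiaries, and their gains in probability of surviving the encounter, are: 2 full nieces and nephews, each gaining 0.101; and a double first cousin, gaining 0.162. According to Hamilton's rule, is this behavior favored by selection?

Yes

Hamilton's rule: the trait is favored when the sum of r·B over every recipient exceeds the actor's cost C.
r to a full niece or nephew = 1/4 (full aunt/uncle↔niece/nephew: two paths of length 3 through the shared grandparent pair: r = 2·(1/2)^3 = 1/4).
r to a double first cousin = 1/4 (double first cousins share both grandparent pairs — four paths of length 4: r = 4·(1/2)^4 = 1/4).
Summing one r·B term per recipient: 2·0.25·0.101 + 1·0.25·0.162 = 0.091.
0.091 > 0.072: the indirect benefit exceeds the cost.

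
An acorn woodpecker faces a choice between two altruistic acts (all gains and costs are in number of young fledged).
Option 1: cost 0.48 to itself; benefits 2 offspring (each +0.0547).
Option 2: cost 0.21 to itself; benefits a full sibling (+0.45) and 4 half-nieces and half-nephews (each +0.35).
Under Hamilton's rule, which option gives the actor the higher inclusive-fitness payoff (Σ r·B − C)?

Option 2

Option 1: r to an offspring = 0.5.
Option 1: Σ r·B − C = (2·0.5·0.0547) − 0.48 = -0.4253.
Option 2: r to a full sibling = 0.5.
Option 2: r to a half-niece or half-nephew = 0.125.
Option 2: Σ r·B − C = (1·0.5·0.45 + 4·0.125·0.35) − 0.21 = 0.19.
Option 2 has the higher net inclusive-fitness payoff.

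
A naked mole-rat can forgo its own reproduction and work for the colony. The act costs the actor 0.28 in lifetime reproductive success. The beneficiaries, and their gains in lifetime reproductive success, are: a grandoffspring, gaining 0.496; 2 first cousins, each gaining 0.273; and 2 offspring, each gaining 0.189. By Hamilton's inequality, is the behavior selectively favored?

Hamilton's rule: the trait is favored when the sum of r·B over every recipient exceeds the actor's cost C.
r to a grandoffspring = 0.25 (two parent–offspring links: r = (1/2)^2 = 1/4).
r to a first cousin = 0.125 (first cousins share one grandparent pair — two paths of length 4: r = 2·(1/2)^4 = 1/8).
r to an offspring = 1/2 (one parent–offspring link: r = (1/2)^1 = 1/2).
Summing one r·B term per recipient: 1·0.25·0.496 + 2·0.125·0.273 + 2·0.5·0.189 = 0.38125.
0.38125 > 0.28: the indirect benefit exceeds the cost.

Yes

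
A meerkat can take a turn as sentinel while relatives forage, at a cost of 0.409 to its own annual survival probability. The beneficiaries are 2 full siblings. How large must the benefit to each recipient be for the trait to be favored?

r to a full sibling = 0.5 (full sibs share both parents — two paths of length 2: r = 2·(1/2)^2 = 1/2).
Hamilton's rule with n recipients of equal r: n·r·B > C, so B > C/(n·r) = 0.409/(2·0.5) = 0.409.

0.409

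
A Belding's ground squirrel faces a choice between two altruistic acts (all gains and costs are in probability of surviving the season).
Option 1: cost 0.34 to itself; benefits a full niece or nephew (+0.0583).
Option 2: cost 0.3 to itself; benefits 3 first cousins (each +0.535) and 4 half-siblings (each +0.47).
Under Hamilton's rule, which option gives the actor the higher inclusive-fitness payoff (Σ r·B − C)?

Option 1: r to a full niece or nephew = 0.25.
Option 1: Σ r·B − C = (1·0.25·0.0583) − 0.34 = -0.325425.
Option 2: r to a first cousin = 0.125.
Option 2: r to a half-sibling = 0.25.
Option 2: Σ r·B − C = (3·0.125·0.535 + 4·0.25·0.47) − 0.3 = 0.370625.
Option 2 has the higher net inclusive-fitness payoff.

Option 2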